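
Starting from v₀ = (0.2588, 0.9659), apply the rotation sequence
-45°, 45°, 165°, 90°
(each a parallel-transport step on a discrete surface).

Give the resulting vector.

Total rotation: (-45°) + 45° + 165° + 90° = 255° ≡ -105° (mod 360°). Final vector: (0.8660, -0.5000)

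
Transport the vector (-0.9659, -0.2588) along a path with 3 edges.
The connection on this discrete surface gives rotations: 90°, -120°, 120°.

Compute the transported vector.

Total rotation: 90° + (-120°) + 120° = 90°. Final vector: (0.2588, -0.9659)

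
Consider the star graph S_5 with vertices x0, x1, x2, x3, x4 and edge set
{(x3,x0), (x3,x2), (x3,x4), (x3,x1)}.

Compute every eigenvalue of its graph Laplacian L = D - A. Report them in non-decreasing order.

The star S_5 is the complete bipartite graph K_{1,4} (one hub of degree 4, 4 leaves of degree 1). The Laplacian spectrum of K_{p,q} is 0, p (multiplicity q−1), q (multiplicity p−1), p+q. With p = 1, q = 4: 0 once, 1 with multiplicity 3, and 5 once. (Check: trace L = sum of degrees = 8 = 3·1 + 5.)
Laplacian eigenvalues (increasing order): [0.0, 1.0, 1.0, 1.0, 5.0]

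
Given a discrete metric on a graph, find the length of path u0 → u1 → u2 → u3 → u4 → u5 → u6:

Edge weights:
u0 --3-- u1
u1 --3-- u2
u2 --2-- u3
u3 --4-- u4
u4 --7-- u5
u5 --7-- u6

Arc length = 3 + 3 + 2 + 4 + 7 + 7 = 26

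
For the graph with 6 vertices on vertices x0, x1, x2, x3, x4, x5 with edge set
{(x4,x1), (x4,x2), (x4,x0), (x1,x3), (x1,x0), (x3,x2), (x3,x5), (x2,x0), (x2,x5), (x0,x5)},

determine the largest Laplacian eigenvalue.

Degrees: deg(x0) = 4, deg(x1) = 3, deg(x2) = 4, deg(x3) = 3, deg(x4) = 3, deg(x5) = 3.
L = D − A with rows/columns ordered (x0, x1, x2, x3, x4, x5):
  [ 4, -1, -1,  0, -1, -1]
  [-1,  3,  0, -1, -1,  0]
  [-1,  0,  4, -1, -1, -1]
  [ 0, -1, -1,  3,  0, -1]
  [-1, -1, -1,  0,  3,  0]
  [-1,  0, -1, -1,  0,  3]
Characteristic polynomial: det(λI − L) = λ(λ² − 8λ + 13)(λ − 3)(λ − 4)(λ − 5).
Roots: λ = 0; (λ² − 8λ + 13) = 0 ⇒ λ = 4 ± √3 ≈ 2.2679, 5.7321; (λ − 3) = 0 ⇒ λ = 3; (λ − 4) = 0 ⇒ λ = 4; (λ − 5) = 0 ⇒ λ = 5.
(Check: the roots sum (with multiplicity) to 20, matching trace L = Σdeg = 2·10 = 20.)
Laplacian eigenvalues: [0.0, 2.2679, 3.0, 4.0, 5.0, 5.7321]. Largest eigenvalue (spectral radius) = 5.7321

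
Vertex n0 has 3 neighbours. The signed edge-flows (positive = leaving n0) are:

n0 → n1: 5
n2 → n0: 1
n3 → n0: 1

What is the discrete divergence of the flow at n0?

Divergence = sum of outgoing flows = 5 + (-1) + (-1) = 3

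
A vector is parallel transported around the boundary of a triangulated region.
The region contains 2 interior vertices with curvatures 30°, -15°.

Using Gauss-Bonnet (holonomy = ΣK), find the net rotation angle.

Holonomy = total enclosed curvature = 30° + (-15°) = 15°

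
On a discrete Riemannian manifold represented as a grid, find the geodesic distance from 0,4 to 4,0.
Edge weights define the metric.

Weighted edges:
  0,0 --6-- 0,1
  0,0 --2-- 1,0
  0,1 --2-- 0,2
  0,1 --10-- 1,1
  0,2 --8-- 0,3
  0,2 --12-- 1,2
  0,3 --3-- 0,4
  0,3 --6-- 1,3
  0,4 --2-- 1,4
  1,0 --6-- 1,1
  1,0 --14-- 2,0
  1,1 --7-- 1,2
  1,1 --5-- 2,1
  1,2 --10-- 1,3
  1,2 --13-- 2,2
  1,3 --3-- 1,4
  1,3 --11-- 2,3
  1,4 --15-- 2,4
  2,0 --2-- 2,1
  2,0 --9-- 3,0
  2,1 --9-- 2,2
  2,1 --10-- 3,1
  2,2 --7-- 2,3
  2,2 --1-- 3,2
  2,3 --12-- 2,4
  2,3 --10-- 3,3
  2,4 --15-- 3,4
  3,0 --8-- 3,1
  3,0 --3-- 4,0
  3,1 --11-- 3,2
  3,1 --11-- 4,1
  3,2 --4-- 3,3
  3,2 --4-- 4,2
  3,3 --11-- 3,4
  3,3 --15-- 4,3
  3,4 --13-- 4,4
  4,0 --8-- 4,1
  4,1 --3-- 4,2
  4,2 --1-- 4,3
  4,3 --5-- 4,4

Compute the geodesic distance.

Shortest path: 0,4 → 1,4 → 1,3 → 2,3 → 2,2 → 3,2 → 4,2 → 4,1 → 4,0, total weight = 39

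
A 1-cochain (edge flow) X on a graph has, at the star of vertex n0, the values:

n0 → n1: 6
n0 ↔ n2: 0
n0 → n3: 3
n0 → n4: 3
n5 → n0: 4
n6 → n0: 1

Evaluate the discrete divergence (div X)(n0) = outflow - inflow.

Divergence = sum of outgoing flows = 6 + 0 + 3 + 3 + (-4) + (-1) = 7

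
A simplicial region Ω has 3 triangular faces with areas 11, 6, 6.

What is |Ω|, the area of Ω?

11 + 6 + 6 = 23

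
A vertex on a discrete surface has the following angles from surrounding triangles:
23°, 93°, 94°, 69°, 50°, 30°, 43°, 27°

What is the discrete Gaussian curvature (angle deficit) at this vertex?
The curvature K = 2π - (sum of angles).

Sum of angles = 429°. K = 360° - 429° = -69° = -23π/60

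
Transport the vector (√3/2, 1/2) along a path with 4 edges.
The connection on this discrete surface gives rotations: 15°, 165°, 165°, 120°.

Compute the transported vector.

Total rotation: 15° + 165° + 165° + 120° = 465° ≡ 105° (mod 360°). Final vector: (-0.7071, 0.7071)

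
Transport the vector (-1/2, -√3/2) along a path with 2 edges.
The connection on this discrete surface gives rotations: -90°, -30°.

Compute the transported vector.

Total rotation: (-90°) + (-30°) = -120°. Final vector: (-0.5000, 0.8660)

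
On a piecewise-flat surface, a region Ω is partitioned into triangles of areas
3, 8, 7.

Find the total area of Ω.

3 + 8 + 7 = 18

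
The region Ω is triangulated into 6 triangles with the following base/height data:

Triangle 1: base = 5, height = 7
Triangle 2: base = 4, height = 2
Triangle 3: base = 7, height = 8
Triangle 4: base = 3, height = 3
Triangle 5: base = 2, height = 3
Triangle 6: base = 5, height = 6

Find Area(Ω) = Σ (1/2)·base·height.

(1/2)×5×7 + (1/2)×4×2 + (1/2)×7×8 + (1/2)×3×3 + (1/2)×2×3 + (1/2)×5×6 = 72.0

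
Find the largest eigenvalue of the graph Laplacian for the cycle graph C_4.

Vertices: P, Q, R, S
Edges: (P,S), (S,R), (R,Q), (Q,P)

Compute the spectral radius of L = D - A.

The cycle graph C_n has Laplacian eigenvalues λ_k = 2 − 2cos(2πk/n), k = 0, 1, …, n−1. Here n = 4:
k=0: 2 − 2cos(0) = 0.0; k=1: 2 − 2cos(π/2) = 2.0; k=2: 2 − 2cos(π) = 4.0; k=3: 2 − 2cos(3π/2) = 2.0.
Laplacian eigenvalues: [0.0, 2.0, 2.0, 4.0]. Largest eigenvalue (spectral radius) = 4.0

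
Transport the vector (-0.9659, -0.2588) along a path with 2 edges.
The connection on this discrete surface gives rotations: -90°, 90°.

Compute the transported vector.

Total rotation: (-90°) + 90° = 0°. Final vector: (-0.9659, -0.2588)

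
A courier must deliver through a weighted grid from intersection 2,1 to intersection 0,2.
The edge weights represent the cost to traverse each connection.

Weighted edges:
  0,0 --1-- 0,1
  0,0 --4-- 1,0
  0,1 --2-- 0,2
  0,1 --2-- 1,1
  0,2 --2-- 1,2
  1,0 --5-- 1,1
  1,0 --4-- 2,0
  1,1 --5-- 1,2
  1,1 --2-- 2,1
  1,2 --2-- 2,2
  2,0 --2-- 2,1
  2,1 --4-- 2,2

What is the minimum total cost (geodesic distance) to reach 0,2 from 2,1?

Shortest path: 2,1 → 1,1 → 0,1 → 0,2, total weight = 6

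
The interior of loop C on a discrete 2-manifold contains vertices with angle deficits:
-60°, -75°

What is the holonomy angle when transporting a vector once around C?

Holonomy = total enclosed curvature = (-60°) + (-75°) = -135°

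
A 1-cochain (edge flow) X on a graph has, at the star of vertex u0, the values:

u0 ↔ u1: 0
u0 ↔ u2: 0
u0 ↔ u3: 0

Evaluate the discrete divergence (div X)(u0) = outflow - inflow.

Divergence = sum of outgoing flows = 0 + 0 + 0 = 0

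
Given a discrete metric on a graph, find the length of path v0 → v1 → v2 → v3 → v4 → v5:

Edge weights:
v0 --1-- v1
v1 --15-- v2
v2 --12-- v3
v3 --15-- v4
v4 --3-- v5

Arc length = 1 + 15 + 12 + 15 + 3 = 46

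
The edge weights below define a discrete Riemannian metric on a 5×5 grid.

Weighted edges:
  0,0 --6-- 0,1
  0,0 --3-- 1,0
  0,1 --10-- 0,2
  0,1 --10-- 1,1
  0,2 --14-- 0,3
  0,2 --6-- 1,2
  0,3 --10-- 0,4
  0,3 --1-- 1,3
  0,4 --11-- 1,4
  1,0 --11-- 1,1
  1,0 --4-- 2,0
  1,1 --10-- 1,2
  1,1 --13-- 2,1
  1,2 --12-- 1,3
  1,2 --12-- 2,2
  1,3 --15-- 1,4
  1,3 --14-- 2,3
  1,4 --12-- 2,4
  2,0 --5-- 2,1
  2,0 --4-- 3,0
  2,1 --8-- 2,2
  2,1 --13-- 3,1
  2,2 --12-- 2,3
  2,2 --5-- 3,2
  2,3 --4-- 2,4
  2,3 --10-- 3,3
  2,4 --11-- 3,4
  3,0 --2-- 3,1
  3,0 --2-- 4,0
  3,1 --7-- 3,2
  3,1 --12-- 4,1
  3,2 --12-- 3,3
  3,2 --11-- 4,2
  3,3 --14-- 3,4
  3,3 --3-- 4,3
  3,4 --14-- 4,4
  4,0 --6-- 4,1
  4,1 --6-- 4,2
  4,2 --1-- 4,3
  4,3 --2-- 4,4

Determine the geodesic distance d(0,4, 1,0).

Shortest path: 0,4 → 0,3 → 0,2 → 0,1 → 0,0 → 1,0, total weight = 43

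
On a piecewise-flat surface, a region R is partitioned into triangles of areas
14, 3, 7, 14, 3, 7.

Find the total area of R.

14 + 3 + 7 + 14 + 3 + 7 = 48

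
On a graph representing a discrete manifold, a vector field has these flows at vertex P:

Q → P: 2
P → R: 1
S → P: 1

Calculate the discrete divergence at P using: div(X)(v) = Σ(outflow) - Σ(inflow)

Divergence = sum of outgoing flows = (-2) + 1 + (-1) = -2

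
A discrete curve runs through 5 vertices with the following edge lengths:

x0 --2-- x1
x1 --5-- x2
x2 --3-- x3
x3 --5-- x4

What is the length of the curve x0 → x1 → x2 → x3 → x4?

Arc length = 2 + 5 + 3 + 5 = 15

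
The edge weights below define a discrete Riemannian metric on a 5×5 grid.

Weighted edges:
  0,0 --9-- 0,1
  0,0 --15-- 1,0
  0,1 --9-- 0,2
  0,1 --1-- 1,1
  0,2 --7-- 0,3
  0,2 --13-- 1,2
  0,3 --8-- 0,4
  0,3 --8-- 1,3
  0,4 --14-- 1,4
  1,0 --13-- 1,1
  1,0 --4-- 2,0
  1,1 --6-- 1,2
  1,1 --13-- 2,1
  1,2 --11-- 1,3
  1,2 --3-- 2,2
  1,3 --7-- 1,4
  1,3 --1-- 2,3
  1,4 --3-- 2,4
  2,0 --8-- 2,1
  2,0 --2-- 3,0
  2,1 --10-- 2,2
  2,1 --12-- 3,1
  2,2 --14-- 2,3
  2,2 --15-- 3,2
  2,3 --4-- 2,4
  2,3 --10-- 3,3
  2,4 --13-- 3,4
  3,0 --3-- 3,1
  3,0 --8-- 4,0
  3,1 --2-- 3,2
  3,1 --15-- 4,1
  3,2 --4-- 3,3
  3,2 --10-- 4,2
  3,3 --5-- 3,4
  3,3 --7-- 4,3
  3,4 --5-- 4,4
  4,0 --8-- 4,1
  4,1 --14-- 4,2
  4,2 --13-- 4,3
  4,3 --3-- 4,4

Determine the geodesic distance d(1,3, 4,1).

Shortest path: 1,3 → 2,3 → 3,3 → 3,2 → 3,1 → 4,1, total weight = 32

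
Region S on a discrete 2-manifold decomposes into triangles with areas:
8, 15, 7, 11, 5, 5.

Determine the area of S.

8 + 15 + 7 + 11 + 5 + 5 = 51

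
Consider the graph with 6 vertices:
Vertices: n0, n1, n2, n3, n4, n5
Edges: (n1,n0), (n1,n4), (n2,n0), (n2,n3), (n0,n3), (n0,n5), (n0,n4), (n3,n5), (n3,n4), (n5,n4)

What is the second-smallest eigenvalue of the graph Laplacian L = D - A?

Degrees: deg(n0) = 5, deg(n1) = 2, deg(n2) = 2, deg(n3) = 4, deg(n4) = 4, deg(n5) = 3.
L = D − A with rows/columns ordered (n0, n1, n2, n3, n4, n5):
  [ 5, -1, -1, -1, -1, -1]
  [-1,  2,  0,  0, -1,  0]
  [-1,  0,  2, -1,  0,  0]
  [-1,  0, -1,  4, -1, -1]
  [-1, -1,  0, -1,  4, -1]
  [-1,  0,  0, -1, -1,  3]
Characteristic polynomial: det(λI − L) = λ(λ² − 7λ + 9)(λ² − 7λ + 11)(λ − 6).
Roots: λ = 0; (λ² − 7λ + 9) = 0 ⇒ λ = (7 ± √13)/2 ≈ 1.6972, 5.3028; (λ² − 7λ + 11) = 0 ⇒ λ = (7 ± √5)/2 ≈ 2.382, 4.618; (λ − 6) = 0 ⇒ λ = 6.
(Check: the roots sum (with multiplicity) to 20, matching trace L = Σdeg = 2·10 = 20.)
Laplacian eigenvalues: [0.0, 1.6972, 2.382, 4.618, 5.3028, 6.0]. Algebraic connectivity (smallest non-zero eigenvalue) = 1.6972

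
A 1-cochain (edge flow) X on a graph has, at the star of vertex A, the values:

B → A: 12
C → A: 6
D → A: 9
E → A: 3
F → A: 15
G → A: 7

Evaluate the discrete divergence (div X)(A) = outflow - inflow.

Divergence = sum of outgoing flows = (-12) + (-6) + (-9) + (-3) + (-15) + (-7) = -52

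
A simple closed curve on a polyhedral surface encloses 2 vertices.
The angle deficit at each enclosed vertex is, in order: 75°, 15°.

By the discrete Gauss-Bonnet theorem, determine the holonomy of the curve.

Holonomy = total enclosed curvature = 75° + 15° = 90°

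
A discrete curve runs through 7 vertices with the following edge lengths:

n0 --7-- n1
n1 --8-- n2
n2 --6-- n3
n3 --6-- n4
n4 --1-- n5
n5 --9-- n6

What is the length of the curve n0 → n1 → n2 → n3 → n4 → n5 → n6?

Arc length = 7 + 8 + 6 + 6 + 1 + 9 = 37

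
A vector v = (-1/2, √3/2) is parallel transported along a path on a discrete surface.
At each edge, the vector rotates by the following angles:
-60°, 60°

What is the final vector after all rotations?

Total rotation: (-60°) + 60° = 0°. Final vector: (-0.5000, 0.8660)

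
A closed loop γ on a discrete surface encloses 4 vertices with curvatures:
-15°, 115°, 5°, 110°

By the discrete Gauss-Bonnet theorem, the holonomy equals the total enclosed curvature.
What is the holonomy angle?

Holonomy = total enclosed curvature = (-15°) + 115° + 5° + 110° = 215°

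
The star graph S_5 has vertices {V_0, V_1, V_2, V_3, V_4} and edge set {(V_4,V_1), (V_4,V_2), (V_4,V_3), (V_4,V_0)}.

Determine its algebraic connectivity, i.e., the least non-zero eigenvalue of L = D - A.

The star S_5 is the complete bipartite graph K_{1,4} (one hub of degree 4, 4 leaves of degree 1). The Laplacian spectrum of K_{p,q} is 0, p (multiplicity q−1), q (multiplicity p−1), p+q. With p = 1, q = 4: 0 once, 1 with multiplicity 3, and 5 once. (Check: trace L = sum of degrees = 8 = 3·1 + 5.)
Laplacian eigenvalues: [0.0, 1.0, 1.0, 1.0, 5.0]. Algebraic connectivity (smallest non-zero eigenvalue) = 1.0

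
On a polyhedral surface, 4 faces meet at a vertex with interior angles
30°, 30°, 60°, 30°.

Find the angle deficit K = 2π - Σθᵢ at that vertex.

Sum of angles = 150°. K = 360° - 150° = 210° = 7π/6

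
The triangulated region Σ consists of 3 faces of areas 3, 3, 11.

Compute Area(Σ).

3 + 3 + 11 = 17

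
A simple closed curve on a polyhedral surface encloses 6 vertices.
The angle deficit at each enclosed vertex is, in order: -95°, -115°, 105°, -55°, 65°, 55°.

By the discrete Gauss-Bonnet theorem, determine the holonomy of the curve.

Holonomy = total enclosed curvature = (-95°) + (-115°) + 105° + (-55°) + 65° + 55° = -40°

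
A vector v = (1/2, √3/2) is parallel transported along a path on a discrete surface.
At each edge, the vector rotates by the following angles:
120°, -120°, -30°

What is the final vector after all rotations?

Total rotation: 120° + (-120°) + (-30°) = -30°. Final vector: (0.8660, 0.5000)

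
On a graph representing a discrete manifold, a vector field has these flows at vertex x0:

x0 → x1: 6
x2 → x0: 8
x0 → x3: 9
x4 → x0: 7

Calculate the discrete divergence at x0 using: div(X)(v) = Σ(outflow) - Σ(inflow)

Divergence = sum of outgoing flows = 6 + (-8) + 9 + (-7) = 0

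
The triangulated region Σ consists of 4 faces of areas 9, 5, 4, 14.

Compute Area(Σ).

9 + 5 + 4 + 14 = 32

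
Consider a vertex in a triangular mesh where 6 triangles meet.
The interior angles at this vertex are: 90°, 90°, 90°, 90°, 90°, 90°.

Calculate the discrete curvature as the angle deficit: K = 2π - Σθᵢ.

Sum of angles = 540°. K = 360° - 540° = -180° = -π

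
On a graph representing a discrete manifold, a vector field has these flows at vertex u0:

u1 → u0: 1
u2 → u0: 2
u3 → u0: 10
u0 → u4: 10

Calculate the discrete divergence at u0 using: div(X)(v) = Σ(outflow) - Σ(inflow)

Divergence = sum of outgoing flows = (-1) + (-2) + (-10) + 10 = -3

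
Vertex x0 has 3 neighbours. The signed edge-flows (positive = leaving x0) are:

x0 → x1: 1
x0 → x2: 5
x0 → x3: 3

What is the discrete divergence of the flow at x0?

Divergence = sum of outgoing flows = 1 + 5 + 3 = 9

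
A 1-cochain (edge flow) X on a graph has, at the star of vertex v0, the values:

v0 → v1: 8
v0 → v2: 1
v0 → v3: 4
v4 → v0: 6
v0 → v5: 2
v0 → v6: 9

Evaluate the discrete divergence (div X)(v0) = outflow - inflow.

Divergence = sum of outgoing flows = 8 + 1 + 4 + (-6) + 2 + 9 = 18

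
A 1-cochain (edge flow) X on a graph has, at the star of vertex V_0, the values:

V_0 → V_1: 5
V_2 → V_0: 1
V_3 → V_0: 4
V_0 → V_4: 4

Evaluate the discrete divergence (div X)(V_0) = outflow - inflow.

Divergence = sum of outgoing flows = 5 + (-1) + (-4) + 4 = 4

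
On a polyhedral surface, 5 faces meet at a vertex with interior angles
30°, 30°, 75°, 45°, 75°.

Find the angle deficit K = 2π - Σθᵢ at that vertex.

Sum of angles = 255°. K = 360° - 255° = 105°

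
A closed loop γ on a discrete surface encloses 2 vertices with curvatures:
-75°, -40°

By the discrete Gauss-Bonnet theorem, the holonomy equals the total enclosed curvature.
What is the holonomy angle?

Holonomy = total enclosed curvature = (-75°) + (-40°) = -115°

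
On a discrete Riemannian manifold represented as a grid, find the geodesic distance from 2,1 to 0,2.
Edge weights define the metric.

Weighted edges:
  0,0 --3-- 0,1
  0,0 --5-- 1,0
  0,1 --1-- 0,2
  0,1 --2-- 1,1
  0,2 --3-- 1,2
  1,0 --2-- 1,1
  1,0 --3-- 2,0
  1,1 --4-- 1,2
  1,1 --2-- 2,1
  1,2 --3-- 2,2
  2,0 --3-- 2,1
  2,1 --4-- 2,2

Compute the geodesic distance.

Shortest path: 2,1 → 1,1 → 0,1 → 0,2, total weight = 5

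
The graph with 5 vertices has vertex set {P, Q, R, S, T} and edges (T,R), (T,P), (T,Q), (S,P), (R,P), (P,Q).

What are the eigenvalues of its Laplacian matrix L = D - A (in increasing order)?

Degrees: deg(P) = 4, deg(Q) = 2, deg(R) = 2, deg(S) = 1, deg(T) = 3.
L = D − A with rows/columns ordered (P, Q, R, S, T):
  [ 4, -1, -1, -1, -1]
  [-1,  2,  0,  0, -1]
  [-1,  0,  2,  0, -1]
  [-1,  0,  0,  1,  0]
  [-1, -1, -1,  0,  3]
Characteristic polynomial: det(λI − L) = λ(λ − 1)(λ − 2)(λ − 4)(λ − 5).
Roots: λ = 0; (λ − 1) = 0 ⇒ λ = 1; (λ − 2) = 0 ⇒ λ = 2; (λ − 4) = 0 ⇒ λ = 4; (λ − 5) = 0 ⇒ λ = 5.
(Check: the roots sum (with multiplicity) to 12, matching trace L = Σdeg = 2·6 = 12.)
Laplacian eigenvalues (increasing order): [0.0, 1.0, 2.0, 4.0, 5.0]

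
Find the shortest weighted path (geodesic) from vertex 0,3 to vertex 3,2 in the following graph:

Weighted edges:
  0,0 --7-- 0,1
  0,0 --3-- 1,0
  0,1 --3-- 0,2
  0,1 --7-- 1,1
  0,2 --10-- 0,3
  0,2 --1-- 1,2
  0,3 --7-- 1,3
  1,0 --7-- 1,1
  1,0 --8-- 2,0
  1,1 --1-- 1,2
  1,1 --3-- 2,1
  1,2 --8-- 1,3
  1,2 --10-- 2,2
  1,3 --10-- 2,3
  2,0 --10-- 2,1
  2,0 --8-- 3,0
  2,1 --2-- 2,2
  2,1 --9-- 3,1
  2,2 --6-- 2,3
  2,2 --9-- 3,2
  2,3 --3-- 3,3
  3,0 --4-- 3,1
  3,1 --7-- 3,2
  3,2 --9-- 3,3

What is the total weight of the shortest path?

Shortest path: 0,3 → 0,2 → 1,2 → 1,1 → 2,1 → 2,2 → 3,2, total weight = 26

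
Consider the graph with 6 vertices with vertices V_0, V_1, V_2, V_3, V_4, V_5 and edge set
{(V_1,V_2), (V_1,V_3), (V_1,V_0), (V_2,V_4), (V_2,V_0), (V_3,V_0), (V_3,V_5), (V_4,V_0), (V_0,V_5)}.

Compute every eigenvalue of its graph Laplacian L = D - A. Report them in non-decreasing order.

Degrees: deg(V_0) = 5, deg(V_1) = 3, deg(V_2) = 3, deg(V_3) = 3, deg(V_4) = 2, deg(V_5) = 2.
L = D − A with rows/columns ordered (V_0, V_1, V_2, V_3, V_4, V_5):
  [ 5, -1, -1, -1, -1, -1]
  [-1,  3, -1, -1,  0,  0]
  [-1, -1,  3,  0, -1,  0]
  [-1, -1,  0,  3,  0, -1]
  [-1,  0, -1,  0,  2,  0]
  [-1,  0,  0, -1,  0,  2]
Characteristic polynomial: det(λI − L) = λ(λ² − 5λ + 5)(λ² − 7λ + 11)(λ − 6).
Roots: λ = 0; (λ² − 5λ + 5) = 0 ⇒ λ = (5 ± √5)/2 ≈ 1.382, 3.618; (λ² − 7λ + 11) = 0 ⇒ λ = (7 ± √5)/2 ≈ 2.382, 4.618; (λ − 6) = 0 ⇒ λ = 6.
(Check: the roots sum (with multiplicity) to 18, matching trace L = Σdeg = 2·9 = 18.)
Laplacian eigenvalues (increasing order): [0.0, 1.382, 2.382, 3.618, 4.618, 6.0]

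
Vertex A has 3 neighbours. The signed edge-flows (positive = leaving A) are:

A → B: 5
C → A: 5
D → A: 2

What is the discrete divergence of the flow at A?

Divergence = sum of outgoing flows = 5 + (-5) + (-2) = -2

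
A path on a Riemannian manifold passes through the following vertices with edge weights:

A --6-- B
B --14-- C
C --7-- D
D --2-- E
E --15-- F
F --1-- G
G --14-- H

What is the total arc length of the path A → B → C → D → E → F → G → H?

Arc length = 6 + 14 + 7 + 2 + 15 + 1 + 14 = 59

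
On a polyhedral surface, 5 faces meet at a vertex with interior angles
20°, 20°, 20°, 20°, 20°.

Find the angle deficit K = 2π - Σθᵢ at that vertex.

Sum of angles = 100°. K = 360° - 100° = 260°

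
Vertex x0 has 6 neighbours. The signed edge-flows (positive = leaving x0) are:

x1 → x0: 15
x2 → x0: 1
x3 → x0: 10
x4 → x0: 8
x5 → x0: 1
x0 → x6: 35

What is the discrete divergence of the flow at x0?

Divergence = sum of outgoing flows = (-15) + (-1) + (-10) + (-8) + (-1) + 35 = 0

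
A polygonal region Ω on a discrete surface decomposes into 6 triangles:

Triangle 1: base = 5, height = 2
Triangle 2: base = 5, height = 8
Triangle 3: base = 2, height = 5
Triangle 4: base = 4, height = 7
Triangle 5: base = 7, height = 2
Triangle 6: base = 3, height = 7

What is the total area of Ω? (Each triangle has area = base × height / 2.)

(1/2)×5×2 + (1/2)×5×8 + (1/2)×2×5 + (1/2)×4×7 + (1/2)×7×2 + (1/2)×3×7 = 61.5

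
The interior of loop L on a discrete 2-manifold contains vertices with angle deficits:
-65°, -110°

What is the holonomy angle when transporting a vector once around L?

Holonomy = total enclosed curvature = (-65°) + (-110°) = -175°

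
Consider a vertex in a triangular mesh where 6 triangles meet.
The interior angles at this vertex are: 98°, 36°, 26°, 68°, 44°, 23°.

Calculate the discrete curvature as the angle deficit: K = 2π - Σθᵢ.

Sum of angles = 295°. K = 360° - 295° = 65° = 13π/36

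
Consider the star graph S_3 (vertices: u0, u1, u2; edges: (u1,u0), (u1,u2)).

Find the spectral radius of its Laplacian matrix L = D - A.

The star S_3 is the complete bipartite graph K_{1,2} (one hub of degree 2, 2 leaves of degree 1). The Laplacian spectrum of K_{p,q} is 0, p (multiplicity q−1), q (multiplicity p−1), p+q. With p = 1, q = 2: 0 once, 1 with multiplicity 1, and 3 once. (Check: trace L = sum of degrees = 4 = 1·1 + 3.)
Laplacian eigenvalues: [0.0, 1.0, 3.0]. Largest eigenvalue (spectral radius) = 3.0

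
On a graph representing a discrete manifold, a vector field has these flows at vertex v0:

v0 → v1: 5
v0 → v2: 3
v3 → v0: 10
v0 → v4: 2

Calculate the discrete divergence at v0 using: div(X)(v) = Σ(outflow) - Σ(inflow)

Divergence = sum of outgoing flows = 5 + 3 + (-10) + 2 = 0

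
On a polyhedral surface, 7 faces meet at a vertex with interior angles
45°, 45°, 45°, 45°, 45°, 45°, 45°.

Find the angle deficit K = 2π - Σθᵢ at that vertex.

Sum of angles = 315°. K = 360° - 315° = 45°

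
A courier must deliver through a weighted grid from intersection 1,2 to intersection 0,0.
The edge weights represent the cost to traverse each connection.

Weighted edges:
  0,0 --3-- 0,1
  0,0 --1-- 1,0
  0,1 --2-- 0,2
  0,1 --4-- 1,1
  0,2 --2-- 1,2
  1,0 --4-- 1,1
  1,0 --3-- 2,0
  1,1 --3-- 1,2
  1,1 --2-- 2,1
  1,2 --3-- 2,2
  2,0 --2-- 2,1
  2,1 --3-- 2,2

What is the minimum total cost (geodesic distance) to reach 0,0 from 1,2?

Shortest path: 1,2 → 0,2 → 0,1 → 0,0, total weight = 7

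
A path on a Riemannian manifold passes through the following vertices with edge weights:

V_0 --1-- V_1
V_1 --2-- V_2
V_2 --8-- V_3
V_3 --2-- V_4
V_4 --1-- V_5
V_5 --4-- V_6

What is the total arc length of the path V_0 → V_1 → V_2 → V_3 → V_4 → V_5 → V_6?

Arc length = 1 + 2 + 8 + 2 + 1 + 4 = 18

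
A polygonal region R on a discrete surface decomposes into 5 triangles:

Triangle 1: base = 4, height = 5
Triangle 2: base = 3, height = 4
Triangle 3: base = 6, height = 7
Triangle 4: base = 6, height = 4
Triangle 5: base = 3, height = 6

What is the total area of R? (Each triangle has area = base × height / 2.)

(1/2)×4×5 + (1/2)×3×4 + (1/2)×6×7 + (1/2)×6×4 + (1/2)×3×6 = 58.0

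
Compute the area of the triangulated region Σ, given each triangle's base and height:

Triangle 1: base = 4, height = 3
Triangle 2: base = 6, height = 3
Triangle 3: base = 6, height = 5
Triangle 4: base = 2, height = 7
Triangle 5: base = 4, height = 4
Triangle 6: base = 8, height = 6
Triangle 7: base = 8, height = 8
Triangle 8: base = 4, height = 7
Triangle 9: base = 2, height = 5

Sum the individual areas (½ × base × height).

(1/2)×4×3 + (1/2)×6×3 + (1/2)×6×5 + (1/2)×2×7 + (1/2)×4×4 + (1/2)×8×6 + (1/2)×8×8 + (1/2)×4×7 + (1/2)×2×5 = 120.0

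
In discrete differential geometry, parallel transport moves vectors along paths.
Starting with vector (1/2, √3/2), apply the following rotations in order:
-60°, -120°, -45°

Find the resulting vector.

Total rotation: (-60°) + (-120°) + (-45°) = -225° ≡ 135° (mod 360°). Final vector: (-0.9659, -0.2588)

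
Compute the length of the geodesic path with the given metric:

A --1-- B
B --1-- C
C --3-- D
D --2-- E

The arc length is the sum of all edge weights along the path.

Arc length = 1 + 1 + 3 + 2 = 7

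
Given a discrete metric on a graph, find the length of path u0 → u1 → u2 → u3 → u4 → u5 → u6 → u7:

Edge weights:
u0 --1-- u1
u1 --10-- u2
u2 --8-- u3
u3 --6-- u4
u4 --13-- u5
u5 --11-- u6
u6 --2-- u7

Arc length = 1 + 10 + 8 + 6 + 13 + 11 + 2 = 51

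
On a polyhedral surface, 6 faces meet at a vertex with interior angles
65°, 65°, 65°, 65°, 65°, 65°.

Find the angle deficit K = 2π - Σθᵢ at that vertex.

Sum of angles = 390°. K = 360° - 390° = -30°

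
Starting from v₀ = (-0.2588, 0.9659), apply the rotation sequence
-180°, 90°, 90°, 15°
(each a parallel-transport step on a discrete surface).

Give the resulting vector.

Total rotation: (-180°) + 90° + 90° + 15° = 15°. Final vector: (-0.5000, 0.8660)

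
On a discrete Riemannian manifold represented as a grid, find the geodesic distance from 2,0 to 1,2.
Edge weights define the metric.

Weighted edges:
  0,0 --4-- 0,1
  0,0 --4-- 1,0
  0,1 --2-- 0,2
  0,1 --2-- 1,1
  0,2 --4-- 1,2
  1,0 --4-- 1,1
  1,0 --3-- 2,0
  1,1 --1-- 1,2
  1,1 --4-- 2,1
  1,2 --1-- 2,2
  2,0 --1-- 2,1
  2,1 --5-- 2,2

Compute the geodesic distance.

Shortest path: 2,0 → 2,1 → 1,1 → 1,2, total weight = 6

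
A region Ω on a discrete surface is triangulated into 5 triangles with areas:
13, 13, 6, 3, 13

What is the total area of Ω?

13 + 13 + 6 + 3 + 13 = 48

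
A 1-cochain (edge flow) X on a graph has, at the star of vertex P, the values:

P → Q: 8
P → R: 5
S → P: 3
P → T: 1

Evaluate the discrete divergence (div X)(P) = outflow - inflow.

Divergence = sum of outgoing flows = 8 + 5 + (-3) + 1 = 11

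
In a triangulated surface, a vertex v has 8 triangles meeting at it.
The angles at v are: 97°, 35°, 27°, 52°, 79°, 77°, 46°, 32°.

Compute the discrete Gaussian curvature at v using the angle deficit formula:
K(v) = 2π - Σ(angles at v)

Sum of angles = 445°. K = 360° - 445° = -85° = -17π/36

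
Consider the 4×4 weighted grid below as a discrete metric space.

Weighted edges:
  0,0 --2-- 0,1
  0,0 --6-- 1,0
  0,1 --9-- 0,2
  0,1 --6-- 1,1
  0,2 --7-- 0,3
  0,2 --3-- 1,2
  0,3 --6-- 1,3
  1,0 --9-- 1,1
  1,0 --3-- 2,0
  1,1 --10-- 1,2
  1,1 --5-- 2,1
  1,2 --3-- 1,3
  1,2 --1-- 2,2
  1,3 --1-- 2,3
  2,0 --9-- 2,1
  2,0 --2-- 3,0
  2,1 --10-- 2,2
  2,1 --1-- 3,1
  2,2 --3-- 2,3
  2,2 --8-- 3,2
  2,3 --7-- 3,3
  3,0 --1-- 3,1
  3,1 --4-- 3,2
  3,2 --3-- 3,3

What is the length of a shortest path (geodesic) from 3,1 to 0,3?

Shortest path: 3,1 → 2,1 → 2,2 → 1,2 → 1,3 → 0,3, total weight = 21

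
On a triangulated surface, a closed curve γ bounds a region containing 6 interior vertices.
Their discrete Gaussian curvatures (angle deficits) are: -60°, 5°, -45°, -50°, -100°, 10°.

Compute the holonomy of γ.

Holonomy = total enclosed curvature = (-60°) + 5° + (-45°) + (-50°) + (-100°) + 10° = -240°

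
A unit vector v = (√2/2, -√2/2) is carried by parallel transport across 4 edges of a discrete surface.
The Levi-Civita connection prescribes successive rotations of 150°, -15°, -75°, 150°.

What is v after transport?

Total rotation: 150° + (-15°) + (-75°) + 150° = 210° ≡ -150° (mod 360°). Final vector: (-0.9659, 0.2588)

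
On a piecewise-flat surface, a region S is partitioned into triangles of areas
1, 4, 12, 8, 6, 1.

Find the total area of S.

1 + 4 + 12 + 8 + 6 + 1 = 32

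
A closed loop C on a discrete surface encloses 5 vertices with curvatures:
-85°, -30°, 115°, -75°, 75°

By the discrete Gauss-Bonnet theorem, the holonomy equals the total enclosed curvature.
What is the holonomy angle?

Holonomy = total enclosed curvature = (-85°) + (-30°) + 115° + (-75°) + 75° = 0°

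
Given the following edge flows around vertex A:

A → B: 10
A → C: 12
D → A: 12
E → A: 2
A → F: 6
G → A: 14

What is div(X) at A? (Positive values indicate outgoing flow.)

Divergence = sum of outgoing flows = 10 + 12 + (-12) + (-2) + 6 + (-14) = 0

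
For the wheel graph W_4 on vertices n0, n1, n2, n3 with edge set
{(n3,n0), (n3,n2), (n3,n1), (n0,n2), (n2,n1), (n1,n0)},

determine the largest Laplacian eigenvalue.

The wheel W_4 is the join K_1 ∨ C_3 (a hub joined to every vertex of a cycle of length 3). For a join G ∨ H (G on p vertices, H on q vertices) the Laplacian spectrum is 0, p+q, the eigenvalues of L(G) other than one 0 each shifted by +q, and the eigenvalues of L(H) other than one 0 each shifted by +p. With G = K_1 (p = 1, nothing left after dropping its 0) and H = C_3 (q = 3, eigenvalues 2 − 2cos(2πk/3), k = 0, …, 2; drop k = 0), the spectrum of W_4 is 0, 4, and 1 + (2 − 2cos(2πk/3)) = 3 − 2cos(2πk/3) for k = 1, …, 2:
k=1: 3 − 2cos(2π/3) = 4.0; k=2: 3 − 2cos(4π/3) = 4.0.
Laplacian eigenvalues: [0.0, 4.0, 4.0, 4.0]. Largest eigenvalue (spectral radius) = 4.0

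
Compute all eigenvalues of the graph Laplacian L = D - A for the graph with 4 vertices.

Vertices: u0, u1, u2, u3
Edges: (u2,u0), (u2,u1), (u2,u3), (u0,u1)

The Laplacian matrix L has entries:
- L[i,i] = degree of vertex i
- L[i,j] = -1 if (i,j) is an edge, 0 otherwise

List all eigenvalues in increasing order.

Degrees: deg(u0) = 2, deg(u1) = 2, deg(u2) = 3, deg(u3) = 1.
L = D − A with rows/columns ordered (u0, u1, u2, u3):
  [ 2, -1, -1,  0]
  [-1,  2, -1,  0]
  [-1, -1,  3, -1]
  [ 0,  0, -1,  1]
Characteristic polynomial: det(λI − L) = λ(λ − 1)(λ − 3)(λ − 4).
Roots: λ = 0; (λ − 1) = 0 ⇒ λ = 1; (λ − 3) = 0 ⇒ λ = 3; (λ − 4) = 0 ⇒ λ = 4.
(Check: the roots sum (with multiplicity) to 8, matching trace L = Σdeg = 2·4 = 8.)
Laplacian eigenvalues (increasing order): [0.0, 1.0, 3.0, 4.0]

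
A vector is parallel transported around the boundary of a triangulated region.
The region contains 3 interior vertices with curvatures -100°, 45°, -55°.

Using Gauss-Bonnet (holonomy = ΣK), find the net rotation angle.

Holonomy = total enclosed curvature = (-100°) + 45° + (-55°) = -110°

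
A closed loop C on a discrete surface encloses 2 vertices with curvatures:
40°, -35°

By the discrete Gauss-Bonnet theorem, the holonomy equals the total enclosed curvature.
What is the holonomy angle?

Holonomy = total enclosed curvature = 40° + (-35°) = 5°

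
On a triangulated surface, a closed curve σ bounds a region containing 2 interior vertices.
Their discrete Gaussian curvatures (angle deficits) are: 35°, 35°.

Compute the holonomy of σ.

Holonomy = total enclosed curvature = 35° + 35° = 70°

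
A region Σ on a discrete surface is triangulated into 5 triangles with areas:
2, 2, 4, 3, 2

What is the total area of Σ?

2 + 2 + 4 + 3 + 2 = 13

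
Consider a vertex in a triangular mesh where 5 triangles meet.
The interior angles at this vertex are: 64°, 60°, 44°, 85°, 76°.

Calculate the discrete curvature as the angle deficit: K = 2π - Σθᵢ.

Sum of angles = 329°. K = 360° - 329° = 31° = 31π/180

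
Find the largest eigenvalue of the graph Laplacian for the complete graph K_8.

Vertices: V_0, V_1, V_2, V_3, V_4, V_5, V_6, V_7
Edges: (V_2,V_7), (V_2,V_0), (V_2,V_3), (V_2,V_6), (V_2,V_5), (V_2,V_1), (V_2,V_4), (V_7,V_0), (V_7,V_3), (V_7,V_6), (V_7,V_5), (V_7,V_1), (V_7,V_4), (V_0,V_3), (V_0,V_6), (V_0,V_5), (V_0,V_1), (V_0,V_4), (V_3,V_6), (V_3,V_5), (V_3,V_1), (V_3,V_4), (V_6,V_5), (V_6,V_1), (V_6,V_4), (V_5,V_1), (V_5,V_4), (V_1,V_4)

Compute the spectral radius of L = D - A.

For the complete graph K_n, L = nI − J (J = all-ones matrix). J has eigenvalues n (once, eigenvector 𝟙) and 0 (multiplicity n−1), so L has eigenvalues 0 (once) and n (multiplicity n−1). Here n = 8: eigenvalue 0 once and 8 with multiplicity 7.
Laplacian eigenvalues: [0.0, 8.0, 8.0, 8.0, 8.0, 8.0, 8.0, 8.0]. Largest eigenvalue (spectral radius) = 8.0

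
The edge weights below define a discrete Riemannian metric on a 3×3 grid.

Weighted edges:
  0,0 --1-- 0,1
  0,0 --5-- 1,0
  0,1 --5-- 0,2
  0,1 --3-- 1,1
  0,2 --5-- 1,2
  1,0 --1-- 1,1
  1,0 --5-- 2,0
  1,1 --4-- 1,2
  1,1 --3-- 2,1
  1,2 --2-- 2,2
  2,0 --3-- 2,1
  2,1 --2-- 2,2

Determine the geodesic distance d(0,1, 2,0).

Shortest path: 0,1 → 1,1 → 1,0 → 2,0, total weight = 9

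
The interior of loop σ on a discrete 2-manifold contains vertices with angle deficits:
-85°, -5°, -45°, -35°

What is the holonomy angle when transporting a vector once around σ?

Holonomy = total enclosed curvature = (-85°) + (-5°) + (-45°) + (-35°) = -170°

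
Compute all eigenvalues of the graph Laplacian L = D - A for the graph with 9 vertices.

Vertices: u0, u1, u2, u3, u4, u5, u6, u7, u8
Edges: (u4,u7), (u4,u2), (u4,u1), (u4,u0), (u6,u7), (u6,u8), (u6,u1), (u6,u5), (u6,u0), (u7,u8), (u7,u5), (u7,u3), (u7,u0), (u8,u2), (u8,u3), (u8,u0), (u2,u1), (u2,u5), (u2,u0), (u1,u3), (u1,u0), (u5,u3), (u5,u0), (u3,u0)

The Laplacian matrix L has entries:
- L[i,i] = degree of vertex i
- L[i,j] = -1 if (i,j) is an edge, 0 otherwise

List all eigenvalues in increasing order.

Degrees: deg(u0) = 8, deg(u1) = 5, deg(u2) = 5, deg(u3) = 5, deg(u4) = 4, deg(u5) = 5, deg(u6) = 5, deg(u7) = 6, deg(u8) = 5.
L = D − A with rows/columns ordered (u0, u1, u2, u3, u4, u5, u6, u7, u8):
  [ 8, -1, -1, -1, -1, -1, -1, -1, -1]
  [-1,  5, -1, -1, -1,  0, -1,  0,  0]
  [-1, -1,  5,  0, -1, -1,  0,  0, -1]
  [-1, -1,  0,  5,  0, -1,  0, -1, -1]
  [-1, -1, -1,  0,  4,  0,  0, -1,  0]
  [-1,  0, -1, -1,  0,  5, -1, -1,  0]
  [-1, -1,  0,  0,  0, -1,  5, -1, -1]
  [-1,  0,  0, -1, -1, -1, -1,  6, -1]
  [-1,  0, -1, -1,  0,  0, -1, -1,  5]
Characteristic polynomial: det(λI − L) = λ(λ² − 11λ + 26)(λ − 5)⁴(λ − 8)(λ − 9).
Roots: λ = 0; (λ² − 11λ + 26) = 0 ⇒ λ = (11 ± √17)/2 ≈ 3.4384, 7.5616; (λ − 5) = 0 ⇒ λ = 5 (multiplicity 4); (λ − 8) = 0 ⇒ λ = 8; (λ − 9) = 0 ⇒ λ = 9.
(Check: the roots sum (with multiplicity) to 48, matching trace L = Σdeg = 2·24 = 48.)
Laplacian eigenvalues (increasing order): [0.0, 3.4384, 5.0, 5.0, 5.0, 5.0, 7.5616, 8.0, 9.0]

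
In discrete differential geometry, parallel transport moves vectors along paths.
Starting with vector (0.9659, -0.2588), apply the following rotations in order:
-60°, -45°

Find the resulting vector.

Total rotation: (-60°) + (-45°) = -105°. Final vector: (-0.5000, -0.8660)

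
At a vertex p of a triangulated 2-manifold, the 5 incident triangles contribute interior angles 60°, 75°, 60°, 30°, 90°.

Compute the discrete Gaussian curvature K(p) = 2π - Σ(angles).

Sum of angles = 315°. K = 360° - 315° = 45°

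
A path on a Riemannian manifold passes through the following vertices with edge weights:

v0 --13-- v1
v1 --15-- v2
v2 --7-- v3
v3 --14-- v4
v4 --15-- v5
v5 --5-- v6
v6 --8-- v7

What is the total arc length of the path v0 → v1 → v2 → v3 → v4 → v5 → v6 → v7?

Arc length = 13 + 15 + 7 + 14 + 15 + 5 + 8 = 77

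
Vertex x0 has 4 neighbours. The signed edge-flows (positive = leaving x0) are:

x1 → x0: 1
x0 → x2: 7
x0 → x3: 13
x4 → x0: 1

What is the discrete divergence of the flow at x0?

Divergence = sum of outgoing flows = (-1) + 7 + 13 + (-1) = 18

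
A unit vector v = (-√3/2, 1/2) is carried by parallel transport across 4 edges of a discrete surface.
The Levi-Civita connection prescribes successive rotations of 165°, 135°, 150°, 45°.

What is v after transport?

Total rotation: 165° + 135° + 150° + 45° = 495° ≡ 135° (mod 360°). Final vector: (0.2588, -0.9659)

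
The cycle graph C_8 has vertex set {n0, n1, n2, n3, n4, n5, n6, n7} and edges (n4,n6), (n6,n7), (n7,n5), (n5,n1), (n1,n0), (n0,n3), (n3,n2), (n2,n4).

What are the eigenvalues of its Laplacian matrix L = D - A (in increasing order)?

The cycle graph C_n has Laplacian eigenvalues λ_k = 2 − 2cos(2πk/n), k = 0, 1, …, n−1. Here n = 8:
k=0: 2 − 2cos(0) = 0.0; k=1: 2 − 2cos(π/4) = 0.5858; k=2: 2 − 2cos(π/2) = 2.0; k=3: 2 − 2cos(3π/4) = 3.4142; k=4: 2 − 2cos(π) = 4.0; k=5: 2 − 2cos(5π/4) = 3.4142; k=6: 2 − 2cos(3π/2) = 2.0; k=7: 2 − 2cos(7π/4) = 0.5858.
Laplacian eigenvalues (increasing order): [0.0, 0.5858, 0.5858, 2.0, 2.0, 3.4142, 3.4142, 4.0]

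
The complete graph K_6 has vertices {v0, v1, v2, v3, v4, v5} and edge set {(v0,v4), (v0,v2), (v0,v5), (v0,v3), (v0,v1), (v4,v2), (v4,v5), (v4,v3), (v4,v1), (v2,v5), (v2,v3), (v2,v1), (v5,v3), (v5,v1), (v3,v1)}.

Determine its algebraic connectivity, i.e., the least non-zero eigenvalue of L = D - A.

For the complete graph K_n, L = nI − J (J = all-ones matrix). J has eigenvalues n (once, eigenvector 𝟙) and 0 (multiplicity n−1), so L has eigenvalues 0 (once) and n (multiplicity n−1). Here n = 6: eigenvalue 0 once and 6 with multiplicity 5.
Laplacian eigenvalues: [0.0, 6.0, 6.0, 6.0, 6.0, 6.0]. Algebraic connectivity (smallest non-zero eigenvalue) = 6.0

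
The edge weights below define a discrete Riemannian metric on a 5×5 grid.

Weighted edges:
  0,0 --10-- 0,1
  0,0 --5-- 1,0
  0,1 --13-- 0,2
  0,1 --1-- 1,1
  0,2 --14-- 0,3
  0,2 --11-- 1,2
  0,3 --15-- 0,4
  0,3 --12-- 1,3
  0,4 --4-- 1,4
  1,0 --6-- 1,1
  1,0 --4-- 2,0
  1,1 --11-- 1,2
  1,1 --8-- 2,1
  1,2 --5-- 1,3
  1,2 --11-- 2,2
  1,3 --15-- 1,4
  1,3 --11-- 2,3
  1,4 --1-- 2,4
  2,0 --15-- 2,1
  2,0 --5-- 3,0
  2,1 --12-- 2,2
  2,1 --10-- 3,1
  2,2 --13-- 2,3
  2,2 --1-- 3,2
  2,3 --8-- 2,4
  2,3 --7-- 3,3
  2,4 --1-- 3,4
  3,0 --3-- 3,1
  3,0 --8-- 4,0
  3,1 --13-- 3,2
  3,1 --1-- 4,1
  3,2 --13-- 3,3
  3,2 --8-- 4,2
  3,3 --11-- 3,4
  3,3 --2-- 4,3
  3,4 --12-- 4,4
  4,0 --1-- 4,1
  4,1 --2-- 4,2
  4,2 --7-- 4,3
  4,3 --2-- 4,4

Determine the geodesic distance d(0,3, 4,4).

Shortest path: 0,3 → 0,4 → 1,4 → 2,4 → 3,4 → 4,4, total weight = 33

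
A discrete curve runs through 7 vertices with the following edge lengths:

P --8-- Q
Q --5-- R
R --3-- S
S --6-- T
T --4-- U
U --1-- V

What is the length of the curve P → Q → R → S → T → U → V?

Arc length = 8 + 5 + 3 + 6 + 4 + 1 = 27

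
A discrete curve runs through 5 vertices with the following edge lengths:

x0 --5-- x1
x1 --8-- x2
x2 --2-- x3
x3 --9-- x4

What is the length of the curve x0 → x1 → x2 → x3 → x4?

Arc length = 5 + 8 + 2 + 9 = 24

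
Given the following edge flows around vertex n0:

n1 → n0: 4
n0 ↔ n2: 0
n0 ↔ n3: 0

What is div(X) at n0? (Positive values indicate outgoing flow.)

Divergence = sum of outgoing flows = (-4) + 0 + 0 = -4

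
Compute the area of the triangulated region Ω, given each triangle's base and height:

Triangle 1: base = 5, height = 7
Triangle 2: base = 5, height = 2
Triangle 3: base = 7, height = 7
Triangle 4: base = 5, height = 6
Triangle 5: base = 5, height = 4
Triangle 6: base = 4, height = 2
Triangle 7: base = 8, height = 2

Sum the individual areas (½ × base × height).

(1/2)×5×7 + (1/2)×5×2 + (1/2)×7×7 + (1/2)×5×6 + (1/2)×5×4 + (1/2)×4×2 + (1/2)×8×2 = 84.0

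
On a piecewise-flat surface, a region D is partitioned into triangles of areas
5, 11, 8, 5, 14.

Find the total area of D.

5 + 11 + 8 + 5 + 14 = 43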